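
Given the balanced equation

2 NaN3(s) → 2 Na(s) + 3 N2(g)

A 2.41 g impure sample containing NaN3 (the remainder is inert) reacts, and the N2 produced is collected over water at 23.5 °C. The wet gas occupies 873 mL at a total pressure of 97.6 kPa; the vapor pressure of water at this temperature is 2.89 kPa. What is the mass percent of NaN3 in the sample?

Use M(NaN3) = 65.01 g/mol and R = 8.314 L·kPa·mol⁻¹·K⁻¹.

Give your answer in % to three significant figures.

60.3 %

P(N2) = 97.6 − 2.89 = 94.71 kPa
n(N2) = PV/RT = (94.71 × 0.8730) / (8.314 × 296.65) = 0.03352 mol
n(NaN3) = (2/3) × 0.03352 = 0.02235 mol
m(NaN3) = 0.02235 × 65.01 = 1.453 g
%NaN3 = 1.453 / 2.41 × 100 = 60.29%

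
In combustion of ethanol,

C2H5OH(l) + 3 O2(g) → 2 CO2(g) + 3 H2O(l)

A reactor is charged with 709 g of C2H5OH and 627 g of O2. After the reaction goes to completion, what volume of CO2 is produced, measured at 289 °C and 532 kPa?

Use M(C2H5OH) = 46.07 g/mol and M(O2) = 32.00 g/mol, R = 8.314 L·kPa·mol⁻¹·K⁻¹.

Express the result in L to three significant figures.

n(C2H5OH) = 709 / 46.07 = 15.39 mol
n(O2) = 627 / 32.00 = 19.59 mol
For 15.39 mol C2H5OH, stoichiometry requires (3/1) × 15.39 = 46.17 mol O2; 19.59 mol is available, so O2 is limiting.
n(CO2) = (2/3) × 19.59 = 13.06 mol
V(CO2) = nRT/P = 13.06 × 8.314 × 562.15 / 532 = 114.7 L

115 L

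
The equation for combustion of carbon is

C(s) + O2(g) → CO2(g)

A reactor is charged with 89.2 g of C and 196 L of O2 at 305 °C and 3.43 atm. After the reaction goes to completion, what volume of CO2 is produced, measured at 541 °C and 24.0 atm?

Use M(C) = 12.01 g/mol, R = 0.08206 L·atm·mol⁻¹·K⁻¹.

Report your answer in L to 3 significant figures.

n(C) = 89.2 / 12.01 = 7.427 mol
n(O2) = PV/RT = (3.43 × 196) / (0.08206 × 578.15) = 14.17 mol
For 7.427 mol C, stoichiometry requires (1/1) × 7.427 = 7.427 mol O2; 14.17 mol is available, so C is limiting.
n(CO2) = (1/1) × 7.427 = 7.427 mol
V(CO2) = nRT/P = 7.427 × 0.08206 × 814.15 / 24.0 = 20.67 L

20.7 L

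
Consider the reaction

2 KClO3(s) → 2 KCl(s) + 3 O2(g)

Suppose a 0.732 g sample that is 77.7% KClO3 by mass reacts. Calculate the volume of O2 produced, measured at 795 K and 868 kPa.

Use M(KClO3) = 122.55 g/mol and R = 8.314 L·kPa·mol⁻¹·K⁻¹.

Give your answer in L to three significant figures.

mass of KClO3 = 0.732 × 77.7/100 = 0.5688 g
n(KClO3) = 0.5688 / 122.55 = 0.004641 mol
n(O2) = (3/2) × 0.004641 = 0.006962 mol
V = nRT/P = 0.006962 × 8.314 × 795 / 868 = 0.05301 L

0.0530 L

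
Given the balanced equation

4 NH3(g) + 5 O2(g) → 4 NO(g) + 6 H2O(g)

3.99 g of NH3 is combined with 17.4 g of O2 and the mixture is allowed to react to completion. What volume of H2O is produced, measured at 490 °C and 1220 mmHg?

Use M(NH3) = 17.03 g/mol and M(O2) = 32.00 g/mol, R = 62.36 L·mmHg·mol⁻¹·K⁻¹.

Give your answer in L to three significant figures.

13.7 L

n(NH3) = 3.99 / 17.03 = 0.2343 mol
n(O2) = 17.4 / 32.00 = 0.5437 mol
For 0.2343 mol NH3, stoichiometry requires (5/4) × 0.2343 = 0.2929 mol O2; 0.5437 mol is available, so NH3 is limiting.
n(H2O) = (6/4) × 0.2343 = 0.3515 mol
V(H2O) = nRT/P = 0.3515 × 62.36 × 763.15 / 1220 = 13.71 L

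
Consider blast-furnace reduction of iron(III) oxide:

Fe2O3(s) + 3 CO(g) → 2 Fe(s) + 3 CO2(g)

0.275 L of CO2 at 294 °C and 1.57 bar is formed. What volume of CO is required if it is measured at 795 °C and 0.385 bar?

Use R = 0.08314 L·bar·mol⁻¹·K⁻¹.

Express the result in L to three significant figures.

n(CO2) = PV/RT = (1.57 × 0.275) / (0.08314 × 567.15) = 0.009156 mol
n(CO) = (3/3) × 0.009156 = 0.009156 mol
V = nRT/P = 0.009156 × 0.08314 × 1068.15 / 0.385 = 2.112 L

2.11 L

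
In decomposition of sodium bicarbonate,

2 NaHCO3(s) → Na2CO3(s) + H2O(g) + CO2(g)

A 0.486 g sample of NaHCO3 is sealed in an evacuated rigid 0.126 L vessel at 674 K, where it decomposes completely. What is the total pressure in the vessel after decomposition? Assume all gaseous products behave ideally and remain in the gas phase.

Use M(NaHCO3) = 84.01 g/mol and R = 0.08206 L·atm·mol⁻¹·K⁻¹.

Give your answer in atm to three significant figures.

2.54 atm

n(NaHCO3) = 0.486 / 84.01 = 0.005785 mol
n(gas produced) = (2/2) × 0.005785 = 0.005785 mol
P = nRT/V = 0.005785 × 0.08206 × 674 / 0.126 = 2.539 atm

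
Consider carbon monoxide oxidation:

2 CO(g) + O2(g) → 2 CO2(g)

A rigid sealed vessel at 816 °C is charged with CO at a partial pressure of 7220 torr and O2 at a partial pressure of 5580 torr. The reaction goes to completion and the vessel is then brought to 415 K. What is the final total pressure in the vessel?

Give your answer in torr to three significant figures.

At constant V, partial pressures at 816 °C are proportional to moles, so apply stoichiometry directly to pressures.
P(O2) required for 7220 torr of CO = (1/2) × 7220 = 3610 torr; available 5580 torr, so CO is limiting.
P(O2) remaining = 5580 − (1/2) × 7220 = 1970 torr
P(gaseous products) = (2)/2 × 7220 = 7220 torr
P_total at 816 °C = 1970 + 7220 = 9190 torr
Scaling to 415 K: P = 9190 × 415/1089.15 = 3502 torr

3500 torr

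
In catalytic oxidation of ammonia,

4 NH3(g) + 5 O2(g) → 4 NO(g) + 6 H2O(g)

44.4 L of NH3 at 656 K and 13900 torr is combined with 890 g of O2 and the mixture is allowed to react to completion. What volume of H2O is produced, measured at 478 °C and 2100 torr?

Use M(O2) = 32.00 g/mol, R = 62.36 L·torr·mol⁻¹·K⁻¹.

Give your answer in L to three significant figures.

n(NH3) = PV/RT = (13900 × 44.4) / (62.36 × 656) = 15.09 mol
n(O2) = 890 / 32.00 = 27.81 mol
For 15.09 mol NH3, stoichiometry requires (5/4) × 15.09 = 18.86 mol O2; 27.81 mol is available, so NH3 is limiting.
n(H2O) = (6/4) × 15.09 = 22.63 mol
V(H2O) = nRT/P = 22.63 × 62.36 × 751.15 / 2100 = 504.8 L

505 L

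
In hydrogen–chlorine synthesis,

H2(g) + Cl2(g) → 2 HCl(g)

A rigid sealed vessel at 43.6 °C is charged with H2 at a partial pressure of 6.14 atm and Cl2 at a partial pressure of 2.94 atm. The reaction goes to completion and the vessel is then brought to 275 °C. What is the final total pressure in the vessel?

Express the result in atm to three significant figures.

15.7 atm

At constant V, partial pressures at 43.6 °C are proportional to moles, so apply stoichiometry directly to pressures.
P(Cl2) required for 6.14 atm of H2 = (1/1) × 6.14 = 6.140 atm; available 2.94 atm, so Cl2 is limiting.
P(H2) remaining = 6.14 − (1/1) × 2.94 = 3.200 atm
P(gaseous products) = (2)/1 × 2.94 = 5.880 atm
P_total at 43.6 °C = 3.200 + 5.880 = 9.080 atm
Scaling to 275 °C: P = 9.080 × 548.15/316.75 = 15.71 atm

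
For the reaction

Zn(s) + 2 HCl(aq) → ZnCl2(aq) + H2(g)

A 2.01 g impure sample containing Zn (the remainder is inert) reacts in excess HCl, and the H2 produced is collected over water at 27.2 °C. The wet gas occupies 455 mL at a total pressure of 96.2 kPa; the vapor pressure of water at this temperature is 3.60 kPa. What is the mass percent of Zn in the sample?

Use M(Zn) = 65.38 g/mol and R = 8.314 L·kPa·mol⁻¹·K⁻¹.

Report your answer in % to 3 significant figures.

54.9 %

P(H2) = 96.2 − 3.60 = 92.60 kPa
n(H2) = PV/RT = (92.60 × 0.4550) / (8.314 × 300.35) = 0.01687 mol
n(Zn) = (1/1) × 0.01687 = 0.01687 mol
m(Zn) = 0.01687 × 65.38 = 1.103 g
%Zn = 1.103 / 2.01 × 100 = 54.88%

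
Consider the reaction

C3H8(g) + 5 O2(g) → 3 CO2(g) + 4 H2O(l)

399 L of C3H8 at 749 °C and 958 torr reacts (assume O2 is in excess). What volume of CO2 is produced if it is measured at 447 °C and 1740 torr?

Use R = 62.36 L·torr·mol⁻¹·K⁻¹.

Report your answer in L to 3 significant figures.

n(C3H8) = PV/RT = (958 × 399) / (62.36 × 1022.15) = 5.997 mol
n(CO2) = (3/1) × 5.997 = 17.99 mol
V = nRT/P = 17.99 × 62.36 × 720.15 / 1740 = 464.3 L

464 L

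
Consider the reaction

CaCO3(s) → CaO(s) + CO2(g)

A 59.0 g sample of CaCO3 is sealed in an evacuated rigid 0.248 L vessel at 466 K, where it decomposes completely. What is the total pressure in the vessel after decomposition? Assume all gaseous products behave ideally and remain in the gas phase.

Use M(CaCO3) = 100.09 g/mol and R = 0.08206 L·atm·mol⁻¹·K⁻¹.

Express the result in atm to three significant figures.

90.9 atm

n(CaCO3) = 59.0 / 100.09 = 0.5895 mol
n(gas produced) = (1/1) × 0.5895 = 0.5895 mol
P = nRT/V = 0.5895 × 0.08206 × 466 / 0.248 = 90.90 atm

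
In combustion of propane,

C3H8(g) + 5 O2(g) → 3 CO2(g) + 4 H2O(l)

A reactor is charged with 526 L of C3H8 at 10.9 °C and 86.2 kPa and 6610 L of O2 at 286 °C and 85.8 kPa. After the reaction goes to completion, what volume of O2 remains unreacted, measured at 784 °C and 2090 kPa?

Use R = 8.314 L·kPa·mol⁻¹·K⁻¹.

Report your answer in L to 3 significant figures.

109 L

n(C3H8) = PV/RT = (86.2 × 526) / (8.314 × 284.05) = 19.20 mol
n(O2) = PV/RT = (85.8 × 6610) / (8.314 × 559.15) = 122.0 mol
For 19.20 mol C3H8, stoichiometry requires (5/1) × 19.20 = 96.00 mol O2; 122.0 mol is available, so C3H8 is limiting.
n(O2) consumed = (5/1) × 19.20 = 96.00 mol; remaining = 122.0 − 96.00 = 26.00 mol
V(O2) = nRT/P = 26.00 × 8.314 × 1057.15 / 2090 = 109.3 L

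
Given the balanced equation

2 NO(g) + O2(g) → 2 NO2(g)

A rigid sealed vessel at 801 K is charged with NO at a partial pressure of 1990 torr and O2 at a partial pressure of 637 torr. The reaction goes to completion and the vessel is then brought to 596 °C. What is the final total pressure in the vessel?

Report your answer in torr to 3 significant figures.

Because the vessel is rigid and T is held at 801 K, work the stoichiometry in partial pressures (P_i = n_iRT/V).
P(O2) required for 1990 torr of NO = (1/2) × 1990 = 995.0 torr; available 637 torr, so O2 is limiting.
P(NO) remaining = 1990 − (2/1) × 637 = 716.0 torr
P(gaseous products) = (2)/1 × 637 = 1274 torr
P_total at 801 K = 716.0 + 1274 = 1990 torr
Scaling to 596 °C: P = 1990 × 869.15/801 = 2159 torr

2160 torr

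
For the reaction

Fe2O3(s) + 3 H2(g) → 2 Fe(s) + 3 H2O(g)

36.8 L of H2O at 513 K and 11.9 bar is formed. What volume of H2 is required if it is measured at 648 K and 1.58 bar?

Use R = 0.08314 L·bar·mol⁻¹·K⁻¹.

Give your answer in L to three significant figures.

350 L

n(H2O) = PV/RT = (11.9 × 36.8) / (0.08314 × 513) = 10.27 mol
n(H2) = (3/3) × 10.27 = 10.27 mol
V = nRT/P = 10.27 × 0.08314 × 648 / 1.58 = 350.2 L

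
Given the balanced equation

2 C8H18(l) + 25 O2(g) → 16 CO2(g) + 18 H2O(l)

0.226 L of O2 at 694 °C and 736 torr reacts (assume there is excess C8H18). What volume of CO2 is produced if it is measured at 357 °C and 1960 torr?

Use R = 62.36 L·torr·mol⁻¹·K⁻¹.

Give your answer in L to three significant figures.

0.0354 L

n(O2) = PV/RT = (736 × 0.226) / (62.36 × 967.15) = 0.002758 mol
n(CO2) = (16/25) × 0.002758 = 0.001765 mol
V = nRT/P = 0.001765 × 62.36 × 630.15 / 1960 = 0.03539 L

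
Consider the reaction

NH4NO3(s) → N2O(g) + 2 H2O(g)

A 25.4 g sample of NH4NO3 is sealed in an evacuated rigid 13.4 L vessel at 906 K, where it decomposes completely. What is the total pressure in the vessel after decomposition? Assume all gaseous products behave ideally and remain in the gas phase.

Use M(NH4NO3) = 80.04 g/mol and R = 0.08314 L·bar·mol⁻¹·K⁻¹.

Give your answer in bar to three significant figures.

n(NH4NO3) = 25.4 / 80.04 = 0.3173 mol
n(gas produced) = (3/1) × 0.3173 = 0.9519 mol
P = nRT/V = 0.9519 × 0.08314 × 906 / 13.4 = 5.351 bar

5.35 bar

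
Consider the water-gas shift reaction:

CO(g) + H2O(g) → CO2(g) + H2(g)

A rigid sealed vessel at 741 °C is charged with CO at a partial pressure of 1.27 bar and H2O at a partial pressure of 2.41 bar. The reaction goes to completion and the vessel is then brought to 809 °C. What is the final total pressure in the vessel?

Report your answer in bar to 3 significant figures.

3.93 bar

At constant V, partial pressures at 741 °C are proportional to moles, so apply stoichiometry directly to pressures.
P(H2O) required for 1.27 bar of CO = (1/1) × 1.27 = 1.270 bar; available 2.41 bar, so CO is limiting.
P(H2O) remaining = 2.41 − (1/1) × 1.27 = 1.140 bar
P(gaseous products) = (1+1)/1 × 1.27 = 2.540 bar
P_total at 741 °C = 1.140 + 2.540 = 3.680 bar
Scaling to 809 °C: P = 3.680 × 1082.15/1014.15 = 3.927 bar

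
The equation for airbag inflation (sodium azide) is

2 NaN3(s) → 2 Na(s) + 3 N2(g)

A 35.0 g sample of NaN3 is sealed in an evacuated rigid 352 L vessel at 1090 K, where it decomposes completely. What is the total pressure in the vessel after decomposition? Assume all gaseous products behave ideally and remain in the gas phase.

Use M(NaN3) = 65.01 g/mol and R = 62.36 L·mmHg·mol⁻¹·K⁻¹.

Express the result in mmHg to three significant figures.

156 mmHg

n(NaN3) = 35.0 / 65.01 = 0.5384 mol
n(gas produced) = (3/2) × 0.5384 = 0.8076 mol
P = nRT/V = 0.8076 × 62.36 × 1090 / 352 = 156.0 mmHg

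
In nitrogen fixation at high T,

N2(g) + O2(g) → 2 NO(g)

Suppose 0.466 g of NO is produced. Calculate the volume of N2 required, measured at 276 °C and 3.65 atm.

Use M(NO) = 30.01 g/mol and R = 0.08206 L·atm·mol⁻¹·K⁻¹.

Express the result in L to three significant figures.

n(NO) = 0.4660 / 30.01 = 0.01553 mol
n(N2) = (1/2) × 0.01553 = 0.007765 mol
V = nRT/P = 0.007765 × 0.08206 × 549.15 / 3.65 = 0.09587 L

0.0959 L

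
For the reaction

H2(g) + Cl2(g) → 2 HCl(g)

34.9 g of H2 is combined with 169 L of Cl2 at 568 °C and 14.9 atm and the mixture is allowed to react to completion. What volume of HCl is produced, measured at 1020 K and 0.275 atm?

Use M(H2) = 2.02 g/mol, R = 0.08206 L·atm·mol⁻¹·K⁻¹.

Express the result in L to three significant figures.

10500 L

n(H2) = 34.9 / 2.02 = 17.28 mol
n(Cl2) = PV/RT = (14.9 × 169) / (0.08206 × 841.15) = 36.48 mol
For 17.28 mol H2, stoichiometry requires (1/1) × 17.28 = 17.28 mol Cl2; 36.48 mol is available, so H2 is limiting.
n(HCl) = (2/1) × 17.28 = 34.56 mol
V(HCl) = nRT/P = 34.56 × 0.08206 × 1020 / 0.275 = 10520 L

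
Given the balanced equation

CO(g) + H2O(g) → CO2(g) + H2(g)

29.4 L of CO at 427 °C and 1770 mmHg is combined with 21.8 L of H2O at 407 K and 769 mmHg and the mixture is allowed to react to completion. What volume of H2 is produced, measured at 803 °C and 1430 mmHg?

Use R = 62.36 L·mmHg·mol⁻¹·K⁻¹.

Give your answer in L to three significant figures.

31.0 L

n(CO) = PV/RT = (1770 × 29.4) / (62.36 × 700.15) = 1.192 mol
n(H2O) = PV/RT = (769 × 21.8) / (62.36 × 407) = 0.6605 mol
For 1.192 mol CO, stoichiometry requires (1/1) × 1.192 = 1.192 mol H2O; 0.6605 mol is available, so H2O is limiting.
n(H2) = (1/1) × 0.6605 = 0.6605 mol
V(H2) = nRT/P = 0.6605 × 62.36 × 1076.15 / 1430 = 31.00 L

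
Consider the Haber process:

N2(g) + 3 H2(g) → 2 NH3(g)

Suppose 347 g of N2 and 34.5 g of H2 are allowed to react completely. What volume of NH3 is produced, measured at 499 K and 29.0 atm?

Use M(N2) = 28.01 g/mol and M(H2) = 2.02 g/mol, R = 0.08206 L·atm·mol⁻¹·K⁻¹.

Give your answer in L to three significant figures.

16.1 L

n(N2) = 347 / 28.01 = 12.39 mol
n(H2) = 34.5 / 2.02 = 17.08 mol
For 12.39 mol N2, stoichiometry requires (3/1) × 12.39 = 37.17 mol H2; 17.08 mol is available, so H2 is limiting.
n(NH3) = (2/3) × 17.08 = 11.39 mol
V(NH3) = nRT/P = 11.39 × 0.08206 × 499 / 29.0 = 16.08 L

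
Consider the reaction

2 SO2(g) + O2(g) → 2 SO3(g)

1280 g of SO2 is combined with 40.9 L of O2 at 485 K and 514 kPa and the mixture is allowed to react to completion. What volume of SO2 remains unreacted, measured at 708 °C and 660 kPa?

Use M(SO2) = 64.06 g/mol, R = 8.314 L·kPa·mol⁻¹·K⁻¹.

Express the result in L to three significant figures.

118 L

n(SO2) = 1280 / 64.06 = 19.98 mol
n(O2) = PV/RT = (514 × 40.9) / (8.314 × 485) = 5.214 mol
For 19.98 mol SO2, stoichiometry requires (1/2) × 19.98 = 9.990 mol O2; 5.214 mol is available, so O2 is limiting.
n(SO2) consumed = (2/1) × 5.214 = 10.43 mol; remaining = 19.98 − 10.43 = 9.550 mol
V(SO2) = nRT/P = 9.550 × 8.314 × 981.15 / 660 = 118.0 L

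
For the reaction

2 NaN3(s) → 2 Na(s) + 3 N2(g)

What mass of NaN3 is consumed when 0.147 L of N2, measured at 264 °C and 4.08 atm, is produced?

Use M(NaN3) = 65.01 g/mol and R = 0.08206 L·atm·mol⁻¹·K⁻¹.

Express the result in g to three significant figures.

0.590 g

n(N2) = PV/RT = (4.08 × 0.147) / (0.08206 × 537.15) = 0.01361 mol
n(NaN3) = (2/3) × 0.01361 = 0.009073 mol
m(NaN3) = 0.009073 × 65.01 = 0.5898 g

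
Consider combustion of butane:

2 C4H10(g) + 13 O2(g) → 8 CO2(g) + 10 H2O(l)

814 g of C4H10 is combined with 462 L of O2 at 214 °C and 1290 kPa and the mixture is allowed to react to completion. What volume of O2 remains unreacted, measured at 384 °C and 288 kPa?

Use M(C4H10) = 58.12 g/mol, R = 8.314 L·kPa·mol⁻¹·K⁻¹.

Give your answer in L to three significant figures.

1060 L

n(C4H10) = 814 / 58.12 = 14.01 mol
n(O2) = PV/RT = (1290 × 462) / (8.314 × 487.15) = 147.1 mol
For 14.01 mol C4H10, stoichiometry requires (13/2) × 14.01 = 91.06 mol O2; 147.1 mol is available, so C4H10 is limiting.
n(O2) consumed = (13/2) × 14.01 = 91.06 mol; remaining = 147.1 − 91.06 = 56.04 mol
V(O2) = nRT/P = 56.04 × 8.314 × 657.15 / 288 = 1063 L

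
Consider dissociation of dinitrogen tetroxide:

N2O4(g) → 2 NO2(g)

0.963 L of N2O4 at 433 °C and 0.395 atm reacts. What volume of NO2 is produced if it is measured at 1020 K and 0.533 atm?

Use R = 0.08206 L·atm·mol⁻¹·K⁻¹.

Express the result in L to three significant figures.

2.06 L

n(N2O4) = PV/RT = (0.395 × 0.963) / (0.08206 × 706.15) = 0.006564 mol
n(NO2) = (2/1) × 0.006564 = 0.01313 mol
V = nRT/P = 0.01313 × 0.08206 × 1020 / 0.533 = 2.062 L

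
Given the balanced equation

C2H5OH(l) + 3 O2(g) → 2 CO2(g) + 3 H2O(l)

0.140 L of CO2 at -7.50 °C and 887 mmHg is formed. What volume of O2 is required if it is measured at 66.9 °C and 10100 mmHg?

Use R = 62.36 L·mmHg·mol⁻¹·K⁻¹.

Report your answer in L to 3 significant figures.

0.0236 L

n(CO2) = PV/RT = (887 × 0.140) / (62.36 × 265.65) = 0.007496 mol
n(O2) = (3/2) × 0.007496 = 0.01124 mol
V = nRT/P = 0.01124 × 62.36 × 340.05 / 10100 = 0.02360 L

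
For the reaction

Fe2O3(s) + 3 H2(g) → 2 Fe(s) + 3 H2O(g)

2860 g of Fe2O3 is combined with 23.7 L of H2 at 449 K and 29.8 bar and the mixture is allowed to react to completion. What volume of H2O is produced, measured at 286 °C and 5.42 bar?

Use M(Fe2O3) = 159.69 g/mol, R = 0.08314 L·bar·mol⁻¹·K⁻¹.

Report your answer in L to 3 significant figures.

162 L

n(Fe2O3) = 2860 / 159.69 = 17.91 mol
n(H2) = PV/RT = (29.8 × 23.7) / (0.08314 × 449) = 18.92 mol
For 17.91 mol Fe2O3, stoichiometry requires (3/1) × 17.91 = 53.73 mol H2; 18.92 mol is available, so H2 is limiting.
n(H2O) = (3/3) × 18.92 = 18.92 mol
V(H2O) = nRT/P = 18.92 × 0.08314 × 559.15 / 5.42 = 162.3 L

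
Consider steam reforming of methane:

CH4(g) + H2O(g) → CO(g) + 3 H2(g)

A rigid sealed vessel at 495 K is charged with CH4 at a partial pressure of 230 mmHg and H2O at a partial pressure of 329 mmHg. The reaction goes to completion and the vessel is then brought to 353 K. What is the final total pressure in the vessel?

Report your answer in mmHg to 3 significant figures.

727 mmHg

Because the vessel is rigid and T is held at 495 K, work the stoichiometry in partial pressures (P_i = n_iRT/V).
P(H2O) required for 230 mmHg of CH4 = (1/1) × 230 = 230.0 mmHg; available 329 mmHg, so CH4 is limiting.
P(H2O) remaining = 329 − (1/1) × 230 = 99.00 mmHg
P(gaseous products) = (1+3)/1 × 230 = 920.0 mmHg
P_total at 495 K = 99.00 + 920.0 = 1019 mmHg
Scaling to 353 K: P = 1019 × 353/495 = 726.7 mmHg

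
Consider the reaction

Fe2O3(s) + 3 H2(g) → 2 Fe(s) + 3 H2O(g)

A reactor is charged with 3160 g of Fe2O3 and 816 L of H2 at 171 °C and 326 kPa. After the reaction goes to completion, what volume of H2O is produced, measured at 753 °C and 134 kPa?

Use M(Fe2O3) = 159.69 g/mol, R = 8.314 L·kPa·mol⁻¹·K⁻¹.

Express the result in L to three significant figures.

3780 L

n(Fe2O3) = 3160 / 159.69 = 19.79 mol
n(H2) = PV/RT = (326 × 816) / (8.314 × 444.15) = 72.04 mol
For 19.79 mol Fe2O3, stoichiometry requires (3/1) × 19.79 = 59.37 mol H2; 72.04 mol is available, so Fe2O3 is limiting.
n(H2O) = (3/1) × 19.79 = 59.37 mol
V(H2O) = nRT/P = 59.37 × 8.314 × 1026.15 / 134 = 3780 L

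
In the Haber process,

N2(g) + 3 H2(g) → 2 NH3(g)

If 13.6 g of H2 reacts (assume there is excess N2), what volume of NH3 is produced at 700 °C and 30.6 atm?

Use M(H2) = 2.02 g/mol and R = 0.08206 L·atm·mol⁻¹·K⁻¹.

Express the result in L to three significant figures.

11.7 L

n(H2) = 13.60 / 2.02 = 6.733 mol
n(NH3) = (2/3) × 6.733 = 4.489 mol
V = nRT/P = 4.489 × 0.08206 × 973.15 / 30.6 = 11.71 L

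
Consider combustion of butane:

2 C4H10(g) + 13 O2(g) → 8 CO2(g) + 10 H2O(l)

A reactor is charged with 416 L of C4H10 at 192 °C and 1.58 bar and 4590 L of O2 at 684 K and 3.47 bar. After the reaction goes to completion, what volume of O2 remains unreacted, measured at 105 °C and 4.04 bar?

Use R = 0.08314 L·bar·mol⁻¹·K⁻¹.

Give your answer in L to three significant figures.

n(C4H10) = PV/RT = (1.58 × 416) / (0.08314 × 465.15) = 17.00 mol
n(O2) = PV/RT = (3.47 × 4590) / (0.08314 × 684) = 280.1 mol
For 17.00 mol C4H10, stoichiometry requires (13/2) × 17.00 = 110.5 mol O2; 280.1 mol is available, so C4H10 is limiting.
n(O2) consumed = (13/2) × 17.00 = 110.5 mol; remaining = 280.1 − 110.5 = 169.6 mol
V(O2) = nRT/P = 169.6 × 0.08314 × 378.15 / 4.04 = 1320 L

1320 L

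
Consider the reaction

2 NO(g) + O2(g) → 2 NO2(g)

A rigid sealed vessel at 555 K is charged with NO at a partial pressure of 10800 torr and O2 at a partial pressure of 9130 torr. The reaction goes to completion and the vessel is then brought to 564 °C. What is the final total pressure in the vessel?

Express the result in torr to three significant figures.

With V and T fixed, P_i ∝ n_i, so the mole ratios apply directly to partial pressures at 555 K.
P(O2) required for 10800 torr of NO = (1/2) × 10800 = 5400 torr; available 9130 torr, so NO is limiting.
P(O2) remaining = 9130 − (1/2) × 10800 = 3730 torr
P(gaseous products) = (2)/2 × 10800 = 10800 torr
P_total at 555 K = 3730 + 10800 = 14530 torr
Scaling to 564 °C: P = 14530 × 837.15/555 = 21920 torr

21900 torr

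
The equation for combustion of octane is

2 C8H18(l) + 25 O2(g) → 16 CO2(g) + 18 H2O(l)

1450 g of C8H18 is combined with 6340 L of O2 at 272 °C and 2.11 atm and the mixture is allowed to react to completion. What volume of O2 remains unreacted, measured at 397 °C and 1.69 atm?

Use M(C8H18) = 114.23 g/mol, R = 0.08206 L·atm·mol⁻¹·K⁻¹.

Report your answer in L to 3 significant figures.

n(C8H18) = 1450 / 114.23 = 12.69 mol
n(O2) = PV/RT = (2.11 × 6340) / (0.08206 × 545.15) = 299.0 mol
For 12.69 mol C8H18, stoichiometry requires (25/2) × 12.69 = 158.6 mol O2; 299.0 mol is available, so C8H18 is limiting.
n(O2) consumed = (25/2) × 12.69 = 158.6 mol; remaining = 299.0 − 158.6 = 140.4 mol
V(O2) = nRT/P = 140.4 × 0.08206 × 670.15 / 1.69 = 4569 L

4570 L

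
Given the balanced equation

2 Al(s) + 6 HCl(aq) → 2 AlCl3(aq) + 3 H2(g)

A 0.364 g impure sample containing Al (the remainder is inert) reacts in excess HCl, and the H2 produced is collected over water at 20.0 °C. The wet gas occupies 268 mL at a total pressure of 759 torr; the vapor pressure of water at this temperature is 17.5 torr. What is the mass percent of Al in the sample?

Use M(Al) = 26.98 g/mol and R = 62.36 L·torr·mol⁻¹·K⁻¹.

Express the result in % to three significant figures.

P(H2) = 759 − 17.5 = 741.5 torr
n(H2) = PV/RT = (741.5 × 0.2680) / (62.36 × 293.15) = 0.01087 mol
n(Al) = (2/3) × 0.01087 = 0.007247 mol
m(Al) = 0.007247 × 26.98 = 0.1955 g
%Al = 0.1955 / 0.364 × 100 = 53.71%

53.7 %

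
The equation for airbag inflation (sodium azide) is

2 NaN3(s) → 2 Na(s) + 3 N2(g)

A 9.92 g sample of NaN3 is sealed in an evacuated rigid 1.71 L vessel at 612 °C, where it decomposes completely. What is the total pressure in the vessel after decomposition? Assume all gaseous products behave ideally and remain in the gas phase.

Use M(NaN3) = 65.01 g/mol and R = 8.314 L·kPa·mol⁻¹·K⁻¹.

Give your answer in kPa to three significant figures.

985 kPa

n(NaN3) = 9.92 / 65.01 = 0.1526 mol
n(gas produced) = (3/2) × 0.1526 = 0.2289 mol
P = nRT/V = 0.2289 × 8.314 × 885.15 / 1.71 = 985.1 kPa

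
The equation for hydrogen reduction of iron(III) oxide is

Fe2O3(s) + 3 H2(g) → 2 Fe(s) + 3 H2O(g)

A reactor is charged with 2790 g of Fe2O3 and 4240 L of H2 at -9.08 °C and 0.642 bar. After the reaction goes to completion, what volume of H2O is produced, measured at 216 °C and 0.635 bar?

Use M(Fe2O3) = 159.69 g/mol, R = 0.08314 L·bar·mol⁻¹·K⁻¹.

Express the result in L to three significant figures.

n(Fe2O3) = 2790 / 159.69 = 17.47 mol
n(H2) = PV/RT = (0.642 × 4240) / (0.08314 × 264.07) = 124.0 mol
For 17.47 mol Fe2O3, stoichiometry requires (3/1) × 17.47 = 52.41 mol H2; 124.0 mol is available, so Fe2O3 is limiting.
n(H2O) = (3/1) × 17.47 = 52.41 mol
V(H2O) = nRT/P = 52.41 × 0.08314 × 489.15 / 0.635 = 3357 L

3360 L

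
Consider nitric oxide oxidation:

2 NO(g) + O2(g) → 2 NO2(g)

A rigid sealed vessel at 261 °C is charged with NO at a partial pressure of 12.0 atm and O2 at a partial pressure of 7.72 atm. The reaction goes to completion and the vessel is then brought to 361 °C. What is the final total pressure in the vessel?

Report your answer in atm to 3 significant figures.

Because the vessel is rigid and T is held at 261 °C, work the stoichiometry in partial pressures (P_i = n_iRT/V).
P(O2) required for 12.0 atm of NO = (1/2) × 12.0 = 6.000 atm; available 7.72 atm, so NO is limiting.
P(O2) remaining = 7.72 − (1/2) × 12.0 = 1.720 atm
P(gaseous products) = (2)/2 × 12.0 = 12.00 atm
P_total at 261 °C = 1.720 + 12.00 = 13.72 atm
Scaling to 361 °C: P = 13.72 × 634.15/534.15 = 16.29 atm

16.3 atm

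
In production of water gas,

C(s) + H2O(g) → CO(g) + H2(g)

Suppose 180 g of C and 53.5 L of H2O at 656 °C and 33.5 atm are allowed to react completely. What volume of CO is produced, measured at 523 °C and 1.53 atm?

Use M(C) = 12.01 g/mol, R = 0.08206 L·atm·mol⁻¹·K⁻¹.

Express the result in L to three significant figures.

n(C) = 180 / 12.01 = 14.99 mol
n(H2O) = PV/RT = (33.5 × 53.5) / (0.08206 × 929.15) = 23.51 mol
For 14.99 mol C, stoichiometry requires (1/1) × 14.99 = 14.99 mol H2O; 23.51 mol is available, so C is limiting.
n(CO) = (1/1) × 14.99 = 14.99 mol
V(CO) = nRT/P = 14.99 × 0.08206 × 796.15 / 1.53 = 640.1 L

640 L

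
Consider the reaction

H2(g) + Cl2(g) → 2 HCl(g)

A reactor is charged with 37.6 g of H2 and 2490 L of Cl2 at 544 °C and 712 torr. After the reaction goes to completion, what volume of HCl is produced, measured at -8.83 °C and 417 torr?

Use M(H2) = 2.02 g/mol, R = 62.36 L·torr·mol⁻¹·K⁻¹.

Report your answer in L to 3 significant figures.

n(H2) = 37.6 / 2.02 = 18.61 mol
n(Cl2) = PV/RT = (712 × 2490) / (62.36 × 817.15) = 34.79 mol
For 18.61 mol H2, stoichiometry requires (1/1) × 18.61 = 18.61 mol Cl2; 34.79 mol is available, so H2 is limiting.
n(HCl) = (2/1) × 18.61 = 37.22 mol
V(HCl) = nRT/P = 37.22 × 62.36 × 264.32 / 417 = 1471 L

1470 L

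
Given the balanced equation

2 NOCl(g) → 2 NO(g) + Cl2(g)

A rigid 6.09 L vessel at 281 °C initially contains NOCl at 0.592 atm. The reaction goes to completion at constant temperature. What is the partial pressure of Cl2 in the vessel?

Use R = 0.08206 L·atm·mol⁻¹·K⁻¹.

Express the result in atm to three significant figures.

0.296 atm

n(NOCl)₀ = PV/RT = (0.592 × 6.09) / (0.08206 × 554.15) = 0.07928 mol
n(Cl2) = (1/2) × 0.07928 = 0.03964 mol
P(Cl2) = nRT/V = 0.03964 × 0.08206 × 554.15 / 6.09 = 0.2960 atm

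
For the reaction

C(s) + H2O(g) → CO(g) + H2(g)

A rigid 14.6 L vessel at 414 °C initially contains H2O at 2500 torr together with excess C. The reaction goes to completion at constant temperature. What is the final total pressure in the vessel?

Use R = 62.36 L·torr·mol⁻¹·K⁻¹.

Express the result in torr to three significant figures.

Since T and V are fixed, P_final/P_initial = n_final/n_initial = 2/1.
P_final = (2/1) × 2500 = 5000 torr

5000 torr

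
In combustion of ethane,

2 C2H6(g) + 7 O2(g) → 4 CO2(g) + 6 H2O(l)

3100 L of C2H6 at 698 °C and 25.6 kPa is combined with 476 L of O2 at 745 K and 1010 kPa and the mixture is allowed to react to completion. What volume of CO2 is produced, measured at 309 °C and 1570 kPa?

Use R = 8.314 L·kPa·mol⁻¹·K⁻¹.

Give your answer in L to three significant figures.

60.6 L

n(C2H6) = PV/RT = (25.6 × 3100) / (8.314 × 971.15) = 9.829 mol
n(O2) = PV/RT = (1010 × 476) / (8.314 × 745) = 77.62 mol
For 9.829 mol C2H6, stoichiometry requires (7/2) × 9.829 = 34.40 mol O2; 77.62 mol is available, so C2H6 is limiting.
n(CO2) = (4/2) × 9.829 = 19.66 mol
V(CO2) = nRT/P = 19.66 × 8.314 × 582.15 / 1570 = 60.61 L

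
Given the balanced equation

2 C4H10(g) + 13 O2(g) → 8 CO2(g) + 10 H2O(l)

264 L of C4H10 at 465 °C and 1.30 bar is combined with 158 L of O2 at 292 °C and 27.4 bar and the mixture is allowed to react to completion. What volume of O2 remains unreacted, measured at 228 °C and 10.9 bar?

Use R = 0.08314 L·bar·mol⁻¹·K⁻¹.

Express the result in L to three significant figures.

n(C4H10) = PV/RT = (1.30 × 264) / (0.08314 × 738.15) = 5.592 mol
n(O2) = PV/RT = (27.4 × 158) / (0.08314 × 565.15) = 92.14 mol
For 5.592 mol C4H10, stoichiometry requires (13/2) × 5.592 = 36.35 mol O2; 92.14 mol is available, so C4H10 is limiting.
n(O2) consumed = (13/2) × 5.592 = 36.35 mol; remaining = 92.14 − 36.35 = 55.79 mol
V(O2) = nRT/P = 55.79 × 0.08314 × 501.15 / 10.9 = 213.3 L

213 L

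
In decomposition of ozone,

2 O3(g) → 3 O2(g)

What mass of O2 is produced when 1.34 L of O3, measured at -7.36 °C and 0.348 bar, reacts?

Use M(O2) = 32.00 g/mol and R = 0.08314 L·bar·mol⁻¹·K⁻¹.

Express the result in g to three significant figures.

1.01 g

n(O3) = PV/RT = (0.348 × 1.34) / (0.08314 × 265.79) = 0.02110 mol
n(O2) = (3/2) × 0.02110 = 0.03165 mol
m(O2) = 0.03165 × 32.00 = 1.013 g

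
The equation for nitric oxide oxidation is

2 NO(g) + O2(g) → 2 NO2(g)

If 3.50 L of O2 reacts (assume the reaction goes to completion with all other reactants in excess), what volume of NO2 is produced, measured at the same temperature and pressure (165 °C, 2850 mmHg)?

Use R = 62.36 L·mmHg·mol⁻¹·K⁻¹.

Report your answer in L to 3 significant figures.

7.00 L

At constant T and P, gas volumes are in the mole ratio: V(NO2) = (2/1) × 3.50 = 7.000 L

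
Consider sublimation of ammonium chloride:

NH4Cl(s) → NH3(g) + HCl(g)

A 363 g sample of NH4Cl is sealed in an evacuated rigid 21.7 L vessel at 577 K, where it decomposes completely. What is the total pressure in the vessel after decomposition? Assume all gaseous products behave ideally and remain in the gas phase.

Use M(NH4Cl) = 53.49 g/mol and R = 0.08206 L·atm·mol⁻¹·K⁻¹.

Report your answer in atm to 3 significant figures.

29.6 atm

n(NH4Cl) = 363 / 53.49 = 6.786 mol
n(gas produced) = (2/1) × 6.786 = 13.57 mol
P = nRT/V = 13.57 × 0.08206 × 577 / 21.7 = 29.61 atm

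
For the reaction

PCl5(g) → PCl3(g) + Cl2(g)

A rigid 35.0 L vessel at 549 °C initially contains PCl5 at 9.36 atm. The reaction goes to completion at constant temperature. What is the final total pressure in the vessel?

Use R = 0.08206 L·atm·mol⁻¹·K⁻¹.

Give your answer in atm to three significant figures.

Since T and V are fixed, P_final/P_initial = n_final/n_initial = 2/1.
P_final = (2/1) × 9.36 = 18.72 atm

18.7 atm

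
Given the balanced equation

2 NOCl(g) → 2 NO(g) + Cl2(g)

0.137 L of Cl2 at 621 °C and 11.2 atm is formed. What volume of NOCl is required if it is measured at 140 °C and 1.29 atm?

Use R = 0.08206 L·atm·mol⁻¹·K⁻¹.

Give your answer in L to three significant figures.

1.10 L

n(Cl2) = PV/RT = (11.2 × 0.137) / (0.08206 × 894.15) = 0.02091 mol
n(NOCl) = (2/1) × 0.02091 = 0.04182 mol
V = nRT/P = 0.04182 × 0.08206 × 413.15 / 1.29 = 1.099 L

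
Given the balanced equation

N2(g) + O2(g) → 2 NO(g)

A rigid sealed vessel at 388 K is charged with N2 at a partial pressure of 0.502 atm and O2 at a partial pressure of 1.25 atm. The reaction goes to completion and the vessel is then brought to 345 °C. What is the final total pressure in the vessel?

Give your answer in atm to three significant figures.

With V and T fixed, P_i ∝ n_i, so the mole ratios apply directly to partial pressures at 388 K.
P(O2) required for 0.502 atm of N2 = (1/1) × 0.502 = 0.5020 atm; available 1.25 atm, so N2 is limiting.
P(O2) remaining = 1.25 − (1/1) × 0.502 = 0.7480 atm
P(gaseous products) = (2)/1 × 0.502 = 1.004 atm
P_total at 388 K = 0.7480 + 1.004 = 1.752 atm
Scaling to 345 °C: P = 1.752 × 618.15/388 = 2.791 atm

2.79 atm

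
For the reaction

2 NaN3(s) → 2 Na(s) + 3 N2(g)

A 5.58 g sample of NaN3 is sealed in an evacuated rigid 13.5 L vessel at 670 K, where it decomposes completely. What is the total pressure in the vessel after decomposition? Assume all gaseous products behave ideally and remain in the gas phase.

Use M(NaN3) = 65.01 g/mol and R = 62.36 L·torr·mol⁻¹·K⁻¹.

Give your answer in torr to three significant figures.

n(NaN3) = 5.58 / 65.01 = 0.08583 mol
n(gas produced) = (3/2) × 0.08583 = 0.1287 mol
P = nRT/V = 0.1287 × 62.36 × 670 / 13.5 = 398.3 torr

398 torr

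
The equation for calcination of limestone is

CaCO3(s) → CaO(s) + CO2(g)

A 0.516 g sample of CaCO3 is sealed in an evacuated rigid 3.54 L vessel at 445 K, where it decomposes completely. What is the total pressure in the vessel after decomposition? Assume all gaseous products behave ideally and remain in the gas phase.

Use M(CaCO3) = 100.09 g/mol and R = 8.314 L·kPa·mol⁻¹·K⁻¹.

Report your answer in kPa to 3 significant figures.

5.39 kPa

n(CaCO3) = 0.516 / 100.09 = 0.005155 mol
n(gas produced) = (1/1) × 0.005155 = 0.005155 mol
P = nRT/V = 0.005155 × 8.314 × 445 / 3.54 = 5.388 kPa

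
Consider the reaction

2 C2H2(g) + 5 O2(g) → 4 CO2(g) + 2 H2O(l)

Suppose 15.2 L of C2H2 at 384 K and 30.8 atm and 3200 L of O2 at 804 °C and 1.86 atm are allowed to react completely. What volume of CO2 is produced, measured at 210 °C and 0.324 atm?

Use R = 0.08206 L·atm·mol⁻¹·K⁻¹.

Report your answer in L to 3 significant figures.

n(C2H2) = PV/RT = (30.8 × 15.2) / (0.08206 × 384) = 14.86 mol
n(O2) = PV/RT = (1.86 × 3200) / (0.08206 × 1077.15) = 67.34 mol
For 14.86 mol C2H2, stoichiometry requires (5/2) × 14.86 = 37.15 mol O2; 67.34 mol is available, so C2H2 is limiting.
n(CO2) = (4/2) × 14.86 = 29.72 mol
V(CO2) = nRT/P = 29.72 × 0.08206 × 483.15 / 0.324 = 3637 L

3640 L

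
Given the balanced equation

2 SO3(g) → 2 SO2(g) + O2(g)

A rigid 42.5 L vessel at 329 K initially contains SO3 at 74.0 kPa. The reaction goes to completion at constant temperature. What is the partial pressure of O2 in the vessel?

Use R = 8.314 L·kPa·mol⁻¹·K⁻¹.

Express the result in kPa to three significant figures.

n(SO3)₀ = PV/RT = (74.0 × 42.5) / (8.314 × 329) = 1.150 mol
n(O2) = (1/2) × 1.150 = 0.5750 mol
P(O2) = nRT/V = 0.5750 × 8.314 × 329 / 42.5 = 37.01 kPa

37.0 kPa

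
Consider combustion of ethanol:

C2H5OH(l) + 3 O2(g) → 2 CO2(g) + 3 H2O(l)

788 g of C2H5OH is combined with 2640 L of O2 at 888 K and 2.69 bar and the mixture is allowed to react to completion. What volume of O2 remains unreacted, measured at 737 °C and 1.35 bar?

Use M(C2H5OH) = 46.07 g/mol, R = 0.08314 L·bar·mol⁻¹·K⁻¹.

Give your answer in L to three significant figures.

2790 L

n(C2H5OH) = 788 / 46.07 = 17.10 mol
n(O2) = PV/RT = (2.69 × 2640) / (0.08314 × 888) = 96.19 mol
For 17.10 mol C2H5OH, stoichiometry requires (3/1) × 17.10 = 51.30 mol O2; 96.19 mol is available, so C2H5OH is limiting.
n(O2) consumed = (3/1) × 17.10 = 51.30 mol; remaining = 96.19 − 51.30 = 44.89 mol
V(O2) = nRT/P = 44.89 × 0.08314 × 1010.15 / 1.35 = 2793 L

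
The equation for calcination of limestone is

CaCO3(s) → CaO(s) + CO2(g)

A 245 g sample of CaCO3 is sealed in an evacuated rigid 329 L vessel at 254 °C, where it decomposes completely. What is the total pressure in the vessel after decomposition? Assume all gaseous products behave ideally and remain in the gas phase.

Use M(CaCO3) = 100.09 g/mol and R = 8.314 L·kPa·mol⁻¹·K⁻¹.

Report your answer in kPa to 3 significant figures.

32.6 kPa

n(CaCO3) = 245 / 100.09 = 2.448 mol
n(gas produced) = (1/1) × 2.448 = 2.448 mol
P = nRT/V = 2.448 × 8.314 × 527.15 / 329 = 32.61 kPa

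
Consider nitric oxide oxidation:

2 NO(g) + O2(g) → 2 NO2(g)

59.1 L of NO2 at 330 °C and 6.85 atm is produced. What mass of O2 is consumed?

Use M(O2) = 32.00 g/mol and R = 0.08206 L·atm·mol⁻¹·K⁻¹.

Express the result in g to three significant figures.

131 g

n(NO2) = PV/RT = (6.85 × 59.1) / (0.08206 × 603.15) = 8.179 mol
n(O2) = (1/2) × 8.179 = 4.090 mol
m(O2) = 4.090 × 32.00 = 130.9 g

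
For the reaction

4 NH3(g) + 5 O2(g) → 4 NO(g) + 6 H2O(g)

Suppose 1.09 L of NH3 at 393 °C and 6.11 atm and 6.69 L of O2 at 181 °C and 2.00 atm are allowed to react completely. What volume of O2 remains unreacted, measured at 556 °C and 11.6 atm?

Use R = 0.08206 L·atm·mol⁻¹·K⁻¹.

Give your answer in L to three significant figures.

1.21 L

n(NH3) = PV/RT = (6.11 × 1.09) / (0.08206 × 666.15) = 0.1218 mol
n(O2) = PV/RT = (2.00 × 6.69) / (0.08206 × 454.15) = 0.3590 mol
For 0.1218 mol NH3, stoichiometry requires (5/4) × 0.1218 = 0.1522 mol O2; 0.3590 mol is available, so NH3 is limiting.
n(O2) consumed = (5/4) × 0.1218 = 0.1522 mol; remaining = 0.3590 − 0.1522 = 0.2068 mol
V(O2) = nRT/P = 0.2068 × 0.08206 × 829.15 / 11.6 = 1.213 L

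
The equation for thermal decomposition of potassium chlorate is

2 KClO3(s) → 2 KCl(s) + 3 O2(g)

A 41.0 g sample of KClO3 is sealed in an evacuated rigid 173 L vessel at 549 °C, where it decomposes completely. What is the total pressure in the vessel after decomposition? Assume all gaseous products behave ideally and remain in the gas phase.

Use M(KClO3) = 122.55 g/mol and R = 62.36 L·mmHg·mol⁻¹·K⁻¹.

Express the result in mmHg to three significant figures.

n(KClO3) = 41.0 / 122.55 = 0.3346 mol
n(gas produced) = (3/2) × 0.3346 = 0.5019 mol
P = nRT/V = 0.5019 × 62.36 × 822.15 / 173 = 148.7 mmHg

149 mmHg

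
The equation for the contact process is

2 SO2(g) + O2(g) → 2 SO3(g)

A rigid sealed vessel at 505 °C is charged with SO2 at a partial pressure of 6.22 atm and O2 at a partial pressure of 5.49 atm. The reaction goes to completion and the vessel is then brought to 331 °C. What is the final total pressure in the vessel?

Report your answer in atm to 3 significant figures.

With V and T fixed, P_i ∝ n_i, so the mole ratios apply directly to partial pressures at 505 °C.
P(O2) required for 6.22 atm of SO2 = (1/2) × 6.22 = 3.110 atm; available 5.49 atm, so SO2 is limiting.
P(O2) remaining = 5.49 − (1/2) × 6.22 = 2.380 atm
P(gaseous products) = (2)/2 × 6.22 = 6.220 atm
P_total at 505 °C = 2.380 + 6.220 = 8.600 atm
Scaling to 331 °C: P = 8.600 × 604.15/778.15 = 6.677 atm

6.68 atm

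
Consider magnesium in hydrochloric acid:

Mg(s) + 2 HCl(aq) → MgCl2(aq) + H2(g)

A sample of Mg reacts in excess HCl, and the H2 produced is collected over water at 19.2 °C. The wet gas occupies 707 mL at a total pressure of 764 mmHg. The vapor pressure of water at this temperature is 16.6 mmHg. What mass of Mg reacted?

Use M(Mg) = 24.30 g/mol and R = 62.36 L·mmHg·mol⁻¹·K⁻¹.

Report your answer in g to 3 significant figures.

0.704 g

P(H2) = 764 − 16.6 = 747.4 mmHg
n(H2) = PV/RT = (747.4 × 0.7070) / (62.36 × 292.35) = 0.02898 mol
n(Mg) = (1/1) × 0.02898 = 0.02898 mol
m(Mg) = 0.02898 × 24.30 = 0.7042 g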